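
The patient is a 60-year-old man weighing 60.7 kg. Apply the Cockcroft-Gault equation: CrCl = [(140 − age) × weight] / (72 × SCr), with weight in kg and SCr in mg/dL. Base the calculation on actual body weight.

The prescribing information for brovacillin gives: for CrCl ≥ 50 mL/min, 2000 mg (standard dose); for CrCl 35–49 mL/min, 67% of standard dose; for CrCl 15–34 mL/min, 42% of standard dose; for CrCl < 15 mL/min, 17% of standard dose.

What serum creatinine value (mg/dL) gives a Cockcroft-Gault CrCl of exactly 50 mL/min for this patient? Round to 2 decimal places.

1.35 mg/dL

Standard dose requires CrCl ≥ 50 mL/min.
Set (140 − 60) × 60.7 / (72 × SCr) = 50
SCr = (140 − 60) × 60.7 / (72 × 50) = 1.349 mg/dL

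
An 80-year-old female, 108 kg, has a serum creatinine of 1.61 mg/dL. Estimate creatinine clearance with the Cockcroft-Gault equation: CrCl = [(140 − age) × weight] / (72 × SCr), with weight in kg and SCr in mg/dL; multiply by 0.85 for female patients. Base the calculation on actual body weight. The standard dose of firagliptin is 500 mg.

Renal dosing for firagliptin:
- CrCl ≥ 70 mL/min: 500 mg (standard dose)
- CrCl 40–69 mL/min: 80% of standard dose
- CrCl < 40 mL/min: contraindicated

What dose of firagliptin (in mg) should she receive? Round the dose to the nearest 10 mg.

400 mg

CrCl = (140 − 80) × 108 / (72 × 1.61) × 0.85 = 6480.0 / 115.92 × 0.85 ≈ 47.5 mL/min
CrCl ≈ 48 mL/min → bracket 40–69 mL/min.
80% of 500 mg = 400 mg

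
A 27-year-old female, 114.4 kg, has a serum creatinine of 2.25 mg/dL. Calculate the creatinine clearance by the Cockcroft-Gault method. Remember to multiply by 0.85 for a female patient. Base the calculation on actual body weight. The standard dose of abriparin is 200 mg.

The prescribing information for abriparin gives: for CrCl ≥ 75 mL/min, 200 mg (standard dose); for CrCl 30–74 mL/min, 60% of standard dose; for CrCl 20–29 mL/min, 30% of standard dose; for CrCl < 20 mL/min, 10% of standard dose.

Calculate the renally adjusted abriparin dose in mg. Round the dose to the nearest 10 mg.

CrCl = (140 − 27) × 114.4 / (72 × 2.25) × 0.85 = 12927.2 / 162.00 × 0.85 ≈ 67.8 mL/min
CrCl ≈ 68 mL/min → bracket 30–74 mL/min.
60% of 200 mg = 120 mg

120 mg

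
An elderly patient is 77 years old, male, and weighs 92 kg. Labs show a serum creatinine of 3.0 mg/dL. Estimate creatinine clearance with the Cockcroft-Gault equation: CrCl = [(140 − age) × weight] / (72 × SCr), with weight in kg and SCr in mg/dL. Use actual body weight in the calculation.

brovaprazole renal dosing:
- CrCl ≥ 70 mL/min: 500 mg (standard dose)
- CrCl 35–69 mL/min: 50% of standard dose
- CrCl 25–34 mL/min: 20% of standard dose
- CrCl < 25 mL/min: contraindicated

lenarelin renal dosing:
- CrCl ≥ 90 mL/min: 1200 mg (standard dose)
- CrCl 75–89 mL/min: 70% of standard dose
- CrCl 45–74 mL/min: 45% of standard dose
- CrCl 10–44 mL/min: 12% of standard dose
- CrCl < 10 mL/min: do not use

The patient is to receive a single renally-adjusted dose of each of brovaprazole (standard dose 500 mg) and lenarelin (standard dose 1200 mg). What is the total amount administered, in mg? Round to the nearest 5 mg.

CrCl = (140 − 77) × 92 / (72 × 3) = 5796.0 / 216.00 ≈ 26.8 mL/min
CrCl ≈ 27 mL/min.
brovaprazole: 25–34 mL/min → 20% of 500 mg = 100 mg.
lenarelin: 10–44 mL/min → 12% of 1200 mg = 144 mg.
Total = 100 + 144 = 244 mg.

245 mg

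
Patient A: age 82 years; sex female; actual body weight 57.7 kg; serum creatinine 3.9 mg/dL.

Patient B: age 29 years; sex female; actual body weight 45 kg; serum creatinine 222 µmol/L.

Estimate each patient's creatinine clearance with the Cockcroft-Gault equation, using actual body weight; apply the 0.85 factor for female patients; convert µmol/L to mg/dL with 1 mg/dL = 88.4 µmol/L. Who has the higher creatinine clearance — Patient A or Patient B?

Patient A: CrCl = (140 − 82) × 57.7 / (72 × 3.9) × 0.85 = 3346.6 / 280.80 × 0.85 ≈ 10.1 mL/min
Patient B: SCr = 222 / 88.4 = 2.511 mg/dL
Patient B: CrCl = (140 − 29) × 45 / (72 × 2.511) × 0.85 = 4995.0 / 180.79 × 0.85 ≈ 23.5 mL/min
10.1 vs 23.5 mL/min → Patient B is higher.

Patient B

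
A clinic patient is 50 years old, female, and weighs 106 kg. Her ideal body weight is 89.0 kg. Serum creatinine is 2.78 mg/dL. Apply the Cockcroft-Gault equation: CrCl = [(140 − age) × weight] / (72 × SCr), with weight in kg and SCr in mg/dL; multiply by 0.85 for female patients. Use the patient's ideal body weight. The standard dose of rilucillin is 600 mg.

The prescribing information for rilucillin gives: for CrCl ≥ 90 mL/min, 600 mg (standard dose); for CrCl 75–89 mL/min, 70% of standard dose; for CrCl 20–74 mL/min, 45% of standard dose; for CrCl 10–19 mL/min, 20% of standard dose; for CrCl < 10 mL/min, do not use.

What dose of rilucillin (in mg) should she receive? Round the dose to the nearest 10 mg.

CrCl = (140 − 50) × 89 / (72 × 2.78) × 0.85 = 8010.0 / 200.16 × 0.85 ≈ 34.0 mL/min
CrCl ≈ 34 mL/min → bracket 20–74 mL/min.
45% of 600 mg = 270 mg

270 mg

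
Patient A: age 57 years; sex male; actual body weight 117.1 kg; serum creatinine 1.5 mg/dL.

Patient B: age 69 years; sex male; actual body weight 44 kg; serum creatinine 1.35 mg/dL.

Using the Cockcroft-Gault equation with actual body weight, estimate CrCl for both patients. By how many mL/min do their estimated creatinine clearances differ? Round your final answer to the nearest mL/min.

Patient A: CrCl = (140 − 57) × 117.1 / (72 × 1.5) = 9719.3 / 108.00 ≈ 90.0 mL/min
Patient B: CrCl = (140 − 69) × 44 / (72 × 1.35) = 3124.0 / 97.20 ≈ 32.1 mL/min
|90.0 − 32.1| = 57.9 mL/min

58 mL/min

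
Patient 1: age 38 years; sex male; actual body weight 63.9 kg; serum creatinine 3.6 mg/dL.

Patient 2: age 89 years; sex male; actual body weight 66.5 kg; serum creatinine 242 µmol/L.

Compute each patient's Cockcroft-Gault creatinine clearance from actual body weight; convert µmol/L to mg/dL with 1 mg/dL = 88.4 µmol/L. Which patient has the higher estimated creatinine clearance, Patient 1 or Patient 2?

Patient 1: CrCl = (140 − 38) × 63.9 / (72 × 3.6) = 6517.8 / 259.20 ≈ 25.1 mL/min
Patient 2: SCr = 242 / 88.4 = 2.738 mg/dL
Patient 2: CrCl = (140 − 89) × 66.5 / (72 × 2.738) = 3391.5 / 197.14 ≈ 17.2 mL/min
25.1 vs 17.2 mL/min → Patient 1 is higher.

Patient 1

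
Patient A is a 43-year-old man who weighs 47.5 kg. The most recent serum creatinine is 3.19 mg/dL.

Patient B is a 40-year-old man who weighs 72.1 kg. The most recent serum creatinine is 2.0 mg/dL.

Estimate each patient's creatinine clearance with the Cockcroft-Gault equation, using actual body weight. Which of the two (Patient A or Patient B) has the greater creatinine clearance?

Patient B

Patient A: CrCl = (140 − 43) × 47.5 / (72 × 3.19) = 4607.5 / 229.68 ≈ 20.1 mL/min
Patient B: CrCl = (140 − 40) × 72.1 / (72 × 2) = 7210.0 / 144.00 ≈ 50.1 mL/min
20.1 vs 50.1 mL/min → Patient B is higher.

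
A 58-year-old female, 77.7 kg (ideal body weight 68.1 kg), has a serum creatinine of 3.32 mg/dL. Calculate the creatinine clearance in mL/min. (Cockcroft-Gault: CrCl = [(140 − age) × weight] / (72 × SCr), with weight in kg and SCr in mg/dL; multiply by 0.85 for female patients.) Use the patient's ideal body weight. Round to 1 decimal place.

CrCl = (140 − 58) × 68.1 / (72 × 3.32) × 0.85 = 5584.2 / 239.04 × 0.85 ≈ 19.9 mL/min

19.9 mL/min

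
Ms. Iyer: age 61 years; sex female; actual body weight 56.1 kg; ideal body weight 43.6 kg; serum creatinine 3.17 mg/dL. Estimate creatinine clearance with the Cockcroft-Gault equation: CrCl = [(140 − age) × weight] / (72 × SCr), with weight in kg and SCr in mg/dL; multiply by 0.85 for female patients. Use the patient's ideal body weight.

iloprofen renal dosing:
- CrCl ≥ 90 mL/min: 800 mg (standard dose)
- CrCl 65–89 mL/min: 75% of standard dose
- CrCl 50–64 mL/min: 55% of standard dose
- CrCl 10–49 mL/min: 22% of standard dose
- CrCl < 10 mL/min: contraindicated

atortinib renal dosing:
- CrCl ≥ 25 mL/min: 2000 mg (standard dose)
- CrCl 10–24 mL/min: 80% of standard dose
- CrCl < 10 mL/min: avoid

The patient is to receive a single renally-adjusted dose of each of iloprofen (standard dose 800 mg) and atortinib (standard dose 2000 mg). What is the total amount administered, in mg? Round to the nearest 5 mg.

1775 mg

CrCl = (140 − 61) × 43.6 / (72 × 3.17) × 0.85 = 3444.4 / 228.24 × 0.85 ≈ 12.8 mL/min
CrCl ≈ 13 mL/min.
iloprofen: 10–49 mL/min → 22% of 800 mg = 176 mg.
atortinib: 10–24 mL/min → 80% of 2000 mg = 1600 mg.
Total = 176 + 1600 = 1776 mg.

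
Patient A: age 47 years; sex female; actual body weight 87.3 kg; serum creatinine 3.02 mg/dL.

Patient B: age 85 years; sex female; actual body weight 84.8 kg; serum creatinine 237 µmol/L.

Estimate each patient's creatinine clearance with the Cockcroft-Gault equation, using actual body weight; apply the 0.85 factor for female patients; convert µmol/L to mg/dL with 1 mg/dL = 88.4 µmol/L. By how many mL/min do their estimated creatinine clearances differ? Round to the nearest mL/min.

Patient A: CrCl = (140 − 47) × 87.3 / (72 × 3.02) × 0.85 = 8118.9 / 217.44 × 0.85 ≈ 31.7 mL/min
Patient B: SCr = 237 / 88.4 = 2.681 mg/dL
Patient B: CrCl = (140 − 85) × 84.8 / (72 × 2.681) × 0.85 = 4664.0 / 193.03 × 0.85 ≈ 20.5 mL/min
|31.7 − 20.5| = 11.2 mL/min

11 mL/min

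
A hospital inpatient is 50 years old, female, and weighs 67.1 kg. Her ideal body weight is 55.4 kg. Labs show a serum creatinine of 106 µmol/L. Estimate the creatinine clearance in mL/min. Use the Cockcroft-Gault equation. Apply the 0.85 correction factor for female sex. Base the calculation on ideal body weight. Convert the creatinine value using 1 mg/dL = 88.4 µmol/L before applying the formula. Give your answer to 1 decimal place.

49.1 mL/min

SCr = 106 / 88.4 = 1.199 mg/dL
CrCl = (140 − 50) × 55.4 / (72 × 1.199) × 0.85 = 4986.0 / 86.33 × 0.85 ≈ 49.1 mL/min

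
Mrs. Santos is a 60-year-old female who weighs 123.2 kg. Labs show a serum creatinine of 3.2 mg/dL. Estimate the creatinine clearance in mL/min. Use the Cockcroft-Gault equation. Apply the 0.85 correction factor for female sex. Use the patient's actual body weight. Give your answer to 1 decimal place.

CrCl = (140 − 60) × 123.2 / (72 × 3.2) × 0.85 = 9856.0 / 230.40 × 0.85 ≈ 36.4 mL/min

36.4 mL/min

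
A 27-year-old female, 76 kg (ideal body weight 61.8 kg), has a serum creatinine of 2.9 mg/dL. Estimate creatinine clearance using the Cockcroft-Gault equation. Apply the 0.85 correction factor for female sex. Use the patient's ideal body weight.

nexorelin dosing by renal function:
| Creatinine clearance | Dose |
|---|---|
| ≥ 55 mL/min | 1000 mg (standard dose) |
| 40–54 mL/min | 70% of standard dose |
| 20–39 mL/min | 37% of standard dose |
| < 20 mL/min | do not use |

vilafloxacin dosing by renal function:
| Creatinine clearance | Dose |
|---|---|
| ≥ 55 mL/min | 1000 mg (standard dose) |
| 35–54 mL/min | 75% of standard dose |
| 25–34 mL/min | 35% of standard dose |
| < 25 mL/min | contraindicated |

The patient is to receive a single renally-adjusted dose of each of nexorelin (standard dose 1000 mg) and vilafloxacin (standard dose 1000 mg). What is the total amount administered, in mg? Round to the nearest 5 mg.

CrCl = (140 − 27) × 61.8 / (72 × 2.9) × 0.85 = 6983.4 / 208.80 × 0.85 ≈ 28.4 mL/min
CrCl ≈ 28 mL/min.
nexorelin: 20–39 mL/min → 37% of 1000 mg = 370 mg.
vilafloxacin: 25–34 mL/min → 35% of 1000 mg = 350 mg.
Total = 370 + 350 = 720 mg.

720 mg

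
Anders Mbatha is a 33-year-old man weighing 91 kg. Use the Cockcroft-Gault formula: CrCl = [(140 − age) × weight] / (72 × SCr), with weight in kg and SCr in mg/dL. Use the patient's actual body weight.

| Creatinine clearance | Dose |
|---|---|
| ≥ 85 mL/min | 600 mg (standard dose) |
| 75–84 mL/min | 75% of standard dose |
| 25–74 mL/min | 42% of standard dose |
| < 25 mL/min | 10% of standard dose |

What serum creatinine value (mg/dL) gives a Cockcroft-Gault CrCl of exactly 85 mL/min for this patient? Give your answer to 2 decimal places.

1.59 mg/dL

Standard dose requires CrCl ≥ 85 mL/min.
Set (140 − 33) × 91 / (72 × SCr) = 85
SCr = (140 − 33) × 91 / (72 × 85) = 1.591 mg/dL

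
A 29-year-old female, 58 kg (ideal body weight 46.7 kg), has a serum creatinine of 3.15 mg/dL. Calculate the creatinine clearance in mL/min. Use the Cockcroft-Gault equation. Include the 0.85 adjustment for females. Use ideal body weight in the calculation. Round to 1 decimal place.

19.4 mL/min

CrCl = (140 − 29) × 46.7 / (72 × 3.15) × 0.85 = 5183.7 / 226.80 × 0.85 ≈ 19.4 mL/min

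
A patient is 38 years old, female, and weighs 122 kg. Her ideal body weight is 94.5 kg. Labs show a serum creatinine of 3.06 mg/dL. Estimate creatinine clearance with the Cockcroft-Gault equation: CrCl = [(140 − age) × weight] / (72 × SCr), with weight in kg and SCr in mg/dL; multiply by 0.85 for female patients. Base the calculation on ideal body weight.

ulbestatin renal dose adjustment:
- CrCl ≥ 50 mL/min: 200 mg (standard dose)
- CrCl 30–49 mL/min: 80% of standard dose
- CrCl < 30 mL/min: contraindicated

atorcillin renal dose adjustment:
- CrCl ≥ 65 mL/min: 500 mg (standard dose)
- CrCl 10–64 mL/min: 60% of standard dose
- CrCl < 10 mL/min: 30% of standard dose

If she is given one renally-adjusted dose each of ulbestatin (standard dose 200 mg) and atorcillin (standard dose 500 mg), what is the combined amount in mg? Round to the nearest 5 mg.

460 mg

CrCl = (140 − 38) × 94.5 / (72 × 3.06) × 0.85 = 9639.0 / 220.32 × 0.85 ≈ 37.2 mL/min
CrCl ≈ 37 mL/min.
ulbestatin: 30–49 mL/min → 80% of 200 mg = 160 mg.
atorcillin: 10–64 mL/min → 60% of 500 mg = 300 mg.
Total = 160 + 300 = 460 mg.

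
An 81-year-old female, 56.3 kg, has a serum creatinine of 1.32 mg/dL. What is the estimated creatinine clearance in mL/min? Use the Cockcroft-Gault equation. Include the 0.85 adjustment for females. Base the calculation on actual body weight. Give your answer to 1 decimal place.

CrCl = (140 − 81) × 56.3 / (72 × 1.32) × 0.85 = 3321.7 / 95.04 × 0.85 ≈ 29.7 mL/min

29.7 mL/min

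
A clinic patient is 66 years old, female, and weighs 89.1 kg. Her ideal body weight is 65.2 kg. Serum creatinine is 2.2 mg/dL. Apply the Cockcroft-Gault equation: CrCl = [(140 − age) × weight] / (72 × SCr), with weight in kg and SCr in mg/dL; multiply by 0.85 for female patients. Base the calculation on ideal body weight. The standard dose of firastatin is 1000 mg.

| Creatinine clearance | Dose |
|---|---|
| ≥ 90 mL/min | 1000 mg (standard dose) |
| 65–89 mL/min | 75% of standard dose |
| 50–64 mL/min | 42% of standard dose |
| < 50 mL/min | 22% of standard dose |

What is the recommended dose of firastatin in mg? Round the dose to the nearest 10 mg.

CrCl = (140 − 66) × 65.2 / (72 × 2.2) × 0.85 = 4824.8 / 158.40 × 0.85 ≈ 25.9 mL/min
CrCl ≈ 26 mL/min → bracket < 50 mL/min.
22% of 1000 mg = 220 mg

220 mg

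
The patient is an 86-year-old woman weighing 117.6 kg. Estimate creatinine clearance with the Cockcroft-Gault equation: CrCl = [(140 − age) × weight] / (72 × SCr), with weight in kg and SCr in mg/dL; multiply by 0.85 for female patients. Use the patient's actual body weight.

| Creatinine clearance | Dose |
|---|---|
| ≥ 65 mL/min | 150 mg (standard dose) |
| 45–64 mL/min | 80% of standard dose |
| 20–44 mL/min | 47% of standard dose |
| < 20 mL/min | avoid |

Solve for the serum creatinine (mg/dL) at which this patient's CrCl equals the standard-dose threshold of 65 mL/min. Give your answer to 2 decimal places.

1.15 mg/dL

Standard dose requires CrCl ≥ 65 mL/min.
Set (140 − 86) × 117.6 × 0.85 / (72 × SCr) = 65
SCr = (140 − 86) × 117.6 × 0.85 / (72 × 65) = 1.153 mg/dL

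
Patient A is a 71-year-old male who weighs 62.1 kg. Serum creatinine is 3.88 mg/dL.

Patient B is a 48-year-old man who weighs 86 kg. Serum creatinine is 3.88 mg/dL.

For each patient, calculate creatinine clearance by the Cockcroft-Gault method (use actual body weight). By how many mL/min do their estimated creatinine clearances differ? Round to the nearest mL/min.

Patient A: CrCl = (140 − 71) × 62.1 / (72 × 3.88) = 4284.9 / 279.36 ≈ 15.3 mL/min
Patient B: CrCl = (140 − 48) × 86 / (72 × 3.88) = 7912.0 / 279.36 ≈ 28.3 mL/min
|15.3 − 28.3| = 13.0 mL/min

13 mL/min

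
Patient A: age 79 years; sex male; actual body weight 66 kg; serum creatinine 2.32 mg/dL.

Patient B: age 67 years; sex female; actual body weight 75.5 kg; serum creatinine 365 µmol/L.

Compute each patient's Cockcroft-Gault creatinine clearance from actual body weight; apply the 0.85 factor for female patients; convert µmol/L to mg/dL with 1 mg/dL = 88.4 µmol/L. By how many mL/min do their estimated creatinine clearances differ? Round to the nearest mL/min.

8 mL/min

Patient A: CrCl = (140 − 79) × 66 / (72 × 2.32) = 4026.0 / 167.04 ≈ 24.1 mL/min
Patient B: SCr = 365 / 88.4 = 4.129 mg/dL
Patient B: CrCl = (140 − 67) × 75.5 / (72 × 4.129) × 0.85 = 5511.5 / 297.29 × 0.85 ≈ 15.8 mL/min
|24.1 − 15.8| = 8.3 mL/min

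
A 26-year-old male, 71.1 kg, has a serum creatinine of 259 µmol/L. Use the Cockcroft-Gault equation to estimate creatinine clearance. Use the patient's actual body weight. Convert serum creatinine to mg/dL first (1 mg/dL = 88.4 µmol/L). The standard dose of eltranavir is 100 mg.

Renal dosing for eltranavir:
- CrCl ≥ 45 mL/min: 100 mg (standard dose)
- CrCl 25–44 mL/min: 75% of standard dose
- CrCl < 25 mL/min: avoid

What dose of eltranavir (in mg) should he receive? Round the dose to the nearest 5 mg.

SCr = 259 / 88.4 = 2.93 mg/dL
CrCl = (140 − 26) × 71.1 / (72 × 2.93) = 8105.4 / 210.96 ≈ 38.4 mL/min
CrCl ≈ 38 mL/min → bracket 25–44 mL/min.
75% of 100 mg = 75 mg

75 mg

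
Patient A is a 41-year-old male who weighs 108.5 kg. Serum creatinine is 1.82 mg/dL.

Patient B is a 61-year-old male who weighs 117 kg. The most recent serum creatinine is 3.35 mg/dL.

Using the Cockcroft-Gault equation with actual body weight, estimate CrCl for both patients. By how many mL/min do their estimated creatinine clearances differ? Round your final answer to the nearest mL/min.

Patient A: CrCl = (140 − 41) × 108.5 / (72 × 1.82) = 10741.5 / 131.04 ≈ 82.0 mL/min
Patient B: CrCl = (140 − 61) × 117 / (72 × 3.35) = 9243.0 / 241.20 ≈ 38.3 mL/min
|82.0 − 38.3| = 43.7 mL/min

44 mL/min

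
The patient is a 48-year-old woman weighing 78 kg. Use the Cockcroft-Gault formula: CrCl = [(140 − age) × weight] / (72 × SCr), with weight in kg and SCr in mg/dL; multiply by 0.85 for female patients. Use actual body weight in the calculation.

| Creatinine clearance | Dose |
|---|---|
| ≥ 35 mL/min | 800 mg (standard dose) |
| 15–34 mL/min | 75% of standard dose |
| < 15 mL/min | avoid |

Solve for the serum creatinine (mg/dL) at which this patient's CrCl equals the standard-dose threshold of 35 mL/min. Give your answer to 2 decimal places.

Standard dose requires CrCl ≥ 35 mL/min.
Set (140 − 48) × 78 × 0.85 / (72 × SCr) = 35
SCr = (140 − 48) × 78 × 0.85 / (72 × 35) = 2.420 mg/dL

2.42 mg/dL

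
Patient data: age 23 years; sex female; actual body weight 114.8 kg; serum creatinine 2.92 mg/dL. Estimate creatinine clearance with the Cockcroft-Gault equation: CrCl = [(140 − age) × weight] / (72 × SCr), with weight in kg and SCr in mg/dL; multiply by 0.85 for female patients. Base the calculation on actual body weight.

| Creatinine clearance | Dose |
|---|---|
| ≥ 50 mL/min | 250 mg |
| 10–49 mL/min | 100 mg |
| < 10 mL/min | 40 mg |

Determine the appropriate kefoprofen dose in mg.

250 mg

CrCl = (140 − 23) × 114.8 / (72 × 2.92) × 0.85 = 13431.6 / 210.24 × 0.85 ≈ 54.3 mL/min
CrCl ≈ 54 mL/min → bracket ≥ 50 mL/min.
Dose for this bracket: 250 mg.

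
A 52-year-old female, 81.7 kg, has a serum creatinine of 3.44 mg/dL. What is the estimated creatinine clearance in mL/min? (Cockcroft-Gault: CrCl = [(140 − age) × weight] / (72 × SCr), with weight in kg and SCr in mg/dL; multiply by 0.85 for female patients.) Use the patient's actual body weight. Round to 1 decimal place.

24.7 mL/min

CrCl = (140 − 52) × 81.7 / (72 × 3.44) × 0.85 = 7189.6 / 247.68 × 0.85 ≈ 24.7 mL/min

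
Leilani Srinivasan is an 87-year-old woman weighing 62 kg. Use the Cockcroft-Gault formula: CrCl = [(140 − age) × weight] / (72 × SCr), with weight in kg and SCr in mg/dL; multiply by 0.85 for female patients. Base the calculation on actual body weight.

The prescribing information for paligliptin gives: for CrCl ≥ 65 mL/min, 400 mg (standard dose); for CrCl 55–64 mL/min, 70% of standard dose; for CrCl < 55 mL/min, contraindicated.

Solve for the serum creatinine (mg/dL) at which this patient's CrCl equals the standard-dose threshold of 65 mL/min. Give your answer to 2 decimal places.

0.60 mg/dL

Standard dose requires CrCl ≥ 65 mL/min.
Set (140 − 87) × 62 × 0.85 / (72 × SCr) = 65
SCr = (140 − 87) × 62 × 0.85 / (72 × 65) = 0.597 mg/dL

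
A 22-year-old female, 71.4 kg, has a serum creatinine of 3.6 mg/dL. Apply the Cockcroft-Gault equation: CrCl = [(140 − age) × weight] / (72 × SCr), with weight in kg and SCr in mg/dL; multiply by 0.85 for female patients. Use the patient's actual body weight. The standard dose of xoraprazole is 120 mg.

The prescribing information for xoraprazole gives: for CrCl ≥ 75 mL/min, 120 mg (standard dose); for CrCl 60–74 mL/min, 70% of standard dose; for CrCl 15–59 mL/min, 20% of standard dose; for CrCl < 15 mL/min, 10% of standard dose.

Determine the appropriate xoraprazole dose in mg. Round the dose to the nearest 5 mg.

CrCl = (140 − 22) × 71.4 / (72 × 3.6) × 0.85 = 8425.2 / 259.20 × 0.85 ≈ 27.6 mL/min
CrCl ≈ 28 mL/min → bracket 15–59 mL/min.
20% of 120 mg = 24 mg → 25 mg

25 mg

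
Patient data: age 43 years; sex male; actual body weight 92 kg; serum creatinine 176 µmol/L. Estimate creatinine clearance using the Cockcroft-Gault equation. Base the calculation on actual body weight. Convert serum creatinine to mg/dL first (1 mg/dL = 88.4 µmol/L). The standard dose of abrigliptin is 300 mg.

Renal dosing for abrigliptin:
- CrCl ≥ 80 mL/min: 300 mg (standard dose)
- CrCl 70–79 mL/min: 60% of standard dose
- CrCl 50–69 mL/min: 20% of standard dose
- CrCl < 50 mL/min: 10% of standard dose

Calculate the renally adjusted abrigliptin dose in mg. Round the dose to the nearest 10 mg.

60 mg

SCr = 176 / 88.4 = 1.991 mg/dL
CrCl = (140 − 43) × 92 / (72 × 1.991) = 8924.0 / 143.35 ≈ 62.3 mL/min
CrCl ≈ 62 mL/min → bracket 50–69 mL/min.
20% of 300 mg = 60 mg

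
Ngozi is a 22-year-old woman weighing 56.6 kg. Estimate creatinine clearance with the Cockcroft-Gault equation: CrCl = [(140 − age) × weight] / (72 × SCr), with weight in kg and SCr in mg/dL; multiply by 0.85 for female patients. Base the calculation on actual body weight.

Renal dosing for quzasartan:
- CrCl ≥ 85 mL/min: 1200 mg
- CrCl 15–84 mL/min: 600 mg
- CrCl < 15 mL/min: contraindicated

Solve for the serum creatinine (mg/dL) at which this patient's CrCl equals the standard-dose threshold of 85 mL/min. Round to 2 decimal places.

Standard dose requires CrCl ≥ 85 mL/min.
Set (140 − 22) × 56.6 × 0.85 / (72 × SCr) = 85
SCr = (140 − 22) × 56.6 × 0.85 / (72 × 85) = 0.928 mg/dL

0.93 mg/dL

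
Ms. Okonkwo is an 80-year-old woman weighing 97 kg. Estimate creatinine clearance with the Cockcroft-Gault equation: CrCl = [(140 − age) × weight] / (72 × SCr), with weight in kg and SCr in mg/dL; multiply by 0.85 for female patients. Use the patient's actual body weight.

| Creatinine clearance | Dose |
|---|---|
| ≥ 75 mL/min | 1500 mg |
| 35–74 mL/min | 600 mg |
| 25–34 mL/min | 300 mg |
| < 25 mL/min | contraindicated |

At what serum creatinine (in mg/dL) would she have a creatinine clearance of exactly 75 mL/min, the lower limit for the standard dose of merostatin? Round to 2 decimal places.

0.92 mg/dL

Standard dose requires CrCl ≥ 75 mL/min.
Set (140 − 80) × 97 × 0.85 / (72 × SCr) = 75
SCr = (140 − 80) × 97 × 0.85 / (72 × 75) = 0.916 mg/dL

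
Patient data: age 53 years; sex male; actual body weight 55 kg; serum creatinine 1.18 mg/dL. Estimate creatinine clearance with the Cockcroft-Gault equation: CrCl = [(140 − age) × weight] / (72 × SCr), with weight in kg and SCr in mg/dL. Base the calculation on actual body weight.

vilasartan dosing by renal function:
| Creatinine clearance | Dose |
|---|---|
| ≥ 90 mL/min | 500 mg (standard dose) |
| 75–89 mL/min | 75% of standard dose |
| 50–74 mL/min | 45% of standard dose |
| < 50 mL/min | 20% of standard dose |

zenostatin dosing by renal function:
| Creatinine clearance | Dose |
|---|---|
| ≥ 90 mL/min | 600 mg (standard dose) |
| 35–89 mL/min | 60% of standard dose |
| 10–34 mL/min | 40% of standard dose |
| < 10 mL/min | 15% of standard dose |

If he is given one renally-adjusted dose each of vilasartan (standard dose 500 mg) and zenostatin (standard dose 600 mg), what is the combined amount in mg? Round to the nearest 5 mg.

CrCl = (140 − 53) × 55 / (72 × 1.18) = 4785.0 / 84.96 ≈ 56.3 mL/min
CrCl ≈ 56 mL/min.
vilasartan: 50–74 mL/min → 45% of 500 mg = 225 mg.
zenostatin: 35–89 mL/min → 60% of 600 mg = 360 mg.
Total = 225 + 360 = 585 mg.

585 mg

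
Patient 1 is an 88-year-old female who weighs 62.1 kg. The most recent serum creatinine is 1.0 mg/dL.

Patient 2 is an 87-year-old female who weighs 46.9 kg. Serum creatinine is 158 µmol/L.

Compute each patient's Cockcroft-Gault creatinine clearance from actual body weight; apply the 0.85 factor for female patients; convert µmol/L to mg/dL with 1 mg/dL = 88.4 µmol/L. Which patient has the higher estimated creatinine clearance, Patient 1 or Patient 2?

Patient 1: CrCl = (140 − 88) × 62.1 / (72 × 1) × 0.85 = 3229.2 / 72.00 × 0.85 ≈ 38.1 mL/min
Patient 2: SCr = 158 / 88.4 = 1.787 mg/dL
Patient 2: CrCl = (140 − 87) × 46.9 / (72 × 1.787) × 0.85 = 2485.7 / 128.66 × 0.85 ≈ 16.4 mL/min
38.1 vs 16.4 mL/min → Patient 1 is higher.

Patient 1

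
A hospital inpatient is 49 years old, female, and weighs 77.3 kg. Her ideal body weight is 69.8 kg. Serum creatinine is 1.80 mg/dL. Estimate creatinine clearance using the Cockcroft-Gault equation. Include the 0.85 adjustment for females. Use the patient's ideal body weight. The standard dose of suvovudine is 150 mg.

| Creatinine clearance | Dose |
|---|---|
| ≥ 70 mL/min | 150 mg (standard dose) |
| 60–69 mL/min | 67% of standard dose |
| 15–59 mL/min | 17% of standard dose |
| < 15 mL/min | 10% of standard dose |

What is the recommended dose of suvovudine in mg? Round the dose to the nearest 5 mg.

CrCl = (140 − 49) × 69.8 / (72 × 1.8) × 0.85 = 6351.8 / 129.60 × 0.85 ≈ 41.7 mL/min
CrCl ≈ 42 mL/min → bracket 15–59 mL/min.
17% of 150 mg = 25.5 mg → 25 mg

25 mg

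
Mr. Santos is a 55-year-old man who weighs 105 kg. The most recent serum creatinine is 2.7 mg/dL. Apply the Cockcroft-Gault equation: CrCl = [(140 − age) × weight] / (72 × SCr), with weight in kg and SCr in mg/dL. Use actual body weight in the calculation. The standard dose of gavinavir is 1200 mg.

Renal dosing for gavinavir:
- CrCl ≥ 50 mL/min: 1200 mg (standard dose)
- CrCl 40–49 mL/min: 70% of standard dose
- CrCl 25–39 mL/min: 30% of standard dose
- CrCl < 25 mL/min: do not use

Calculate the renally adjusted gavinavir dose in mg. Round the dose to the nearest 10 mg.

CrCl = (140 − 55) × 105 / (72 × 2.7) = 8925.0 / 194.40 ≈ 45.9 mL/min
CrCl ≈ 46 mL/min → bracket 40–49 mL/min.
70% of 1200 mg = 840 mg

840 mg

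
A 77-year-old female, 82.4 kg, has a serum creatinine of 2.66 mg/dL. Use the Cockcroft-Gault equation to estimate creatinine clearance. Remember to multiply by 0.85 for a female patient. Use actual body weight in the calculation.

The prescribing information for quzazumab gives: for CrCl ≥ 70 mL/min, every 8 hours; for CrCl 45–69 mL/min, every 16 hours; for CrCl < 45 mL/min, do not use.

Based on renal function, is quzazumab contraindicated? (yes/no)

CrCl = (140 − 77) × 82.4 / (72 × 2.66) × 0.85 = 5191.2 / 191.52 × 0.85 ≈ 23.0 mL/min
CrCl ≈ 23 mL/min, which is < 45 mL/min.

yes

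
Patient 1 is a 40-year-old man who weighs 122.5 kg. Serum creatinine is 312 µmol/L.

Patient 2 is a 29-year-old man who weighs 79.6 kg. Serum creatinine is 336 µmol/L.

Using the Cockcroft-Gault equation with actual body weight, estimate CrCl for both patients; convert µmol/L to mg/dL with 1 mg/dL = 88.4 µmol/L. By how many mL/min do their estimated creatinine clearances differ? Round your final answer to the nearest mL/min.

Patient 1: SCr = 312 / 88.4 = 3.529 mg/dL
Patient 1: CrCl = (140 − 40) × 122.5 / (72 × 3.529) = 12250.0 / 254.09 ≈ 48.2 mL/min
Patient 2: SCr = 336 / 88.4 = 3.801 mg/dL
Patient 2: CrCl = (140 − 29) × 79.6 / (72 × 3.801) = 8835.6 / 273.67 ≈ 32.3 mL/min
|48.2 − 32.3| = 15.9 mL/min

16 mL/min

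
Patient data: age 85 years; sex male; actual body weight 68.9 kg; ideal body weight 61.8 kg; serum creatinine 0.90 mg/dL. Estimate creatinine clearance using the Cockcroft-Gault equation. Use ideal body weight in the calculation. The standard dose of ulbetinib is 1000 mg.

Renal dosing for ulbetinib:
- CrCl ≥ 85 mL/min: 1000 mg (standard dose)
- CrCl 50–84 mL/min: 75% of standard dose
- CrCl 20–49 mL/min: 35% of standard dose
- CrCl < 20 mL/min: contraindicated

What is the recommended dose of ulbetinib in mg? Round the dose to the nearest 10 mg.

750 mg

CrCl = (140 − 85) × 61.8 / (72 × 0.9) = 3399.0 / 64.80 ≈ 52.5 mL/min
CrCl ≈ 52 mL/min → bracket 50–84 mL/min.
75% of 1000 mg = 750 mg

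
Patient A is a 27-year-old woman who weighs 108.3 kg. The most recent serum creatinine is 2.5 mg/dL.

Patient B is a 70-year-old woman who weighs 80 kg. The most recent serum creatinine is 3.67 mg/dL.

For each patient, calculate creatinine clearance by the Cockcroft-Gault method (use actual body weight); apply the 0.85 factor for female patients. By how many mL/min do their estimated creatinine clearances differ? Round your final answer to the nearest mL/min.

Patient A: CrCl = (140 − 27) × 108.3 / (72 × 2.5) × 0.85 = 12237.9 / 180.00 × 0.85 ≈ 57.8 mL/min
Patient B: CrCl = (140 − 70) × 80 / (72 × 3.67) × 0.85 = 5600.0 / 264.24 × 0.85 ≈ 18.0 mL/min
|57.8 − 18.0| = 39.8 mL/min

40 mL/min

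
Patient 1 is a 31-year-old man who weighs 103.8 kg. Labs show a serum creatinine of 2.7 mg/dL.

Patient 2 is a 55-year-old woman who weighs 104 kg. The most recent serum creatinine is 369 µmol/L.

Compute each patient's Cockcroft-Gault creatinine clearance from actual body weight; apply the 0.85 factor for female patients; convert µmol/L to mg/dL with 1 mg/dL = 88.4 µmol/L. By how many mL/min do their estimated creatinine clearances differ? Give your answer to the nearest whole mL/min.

Patient 1: CrCl = (140 − 31) × 103.8 / (72 × 2.7) = 11314.2 / 194.40 ≈ 58.2 mL/min
Patient 2: SCr = 369 / 88.4 = 4.174 mg/dL
Patient 2: CrCl = (140 − 55) × 104 / (72 × 4.174) × 0.85 = 8840.0 / 300.53 × 0.85 ≈ 25.0 mL/min
|58.2 − 25.0| = 33.2 mL/min

33 mL/min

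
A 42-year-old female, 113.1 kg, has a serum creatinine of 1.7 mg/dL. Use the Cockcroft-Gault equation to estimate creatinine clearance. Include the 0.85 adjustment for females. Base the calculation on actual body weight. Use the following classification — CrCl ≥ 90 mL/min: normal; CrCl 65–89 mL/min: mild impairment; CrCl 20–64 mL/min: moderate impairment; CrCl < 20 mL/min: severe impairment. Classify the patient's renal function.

mild impairment

CrCl = (140 − 42) × 113.1 / (72 × 1.7) × 0.85 = 11083.8 / 122.40 × 0.85 ≈ 77.0 mL/min
77 mL/min falls in the 'mild impairment' range.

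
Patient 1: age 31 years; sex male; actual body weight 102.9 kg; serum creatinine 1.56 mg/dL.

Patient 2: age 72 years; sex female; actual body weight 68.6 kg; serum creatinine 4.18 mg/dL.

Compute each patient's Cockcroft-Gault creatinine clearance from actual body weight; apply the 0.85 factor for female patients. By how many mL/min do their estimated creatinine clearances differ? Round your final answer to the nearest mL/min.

87 mL/min

Patient 1: CrCl = (140 − 31) × 102.9 / (72 × 1.56) = 11216.1 / 112.32 ≈ 99.9 mL/min
Patient 2: CrCl = (140 − 72) × 68.6 / (72 × 4.18) × 0.85 = 4664.8 / 300.96 × 0.85 ≈ 13.2 mL/min
|99.9 − 13.2| = 86.7 mL/min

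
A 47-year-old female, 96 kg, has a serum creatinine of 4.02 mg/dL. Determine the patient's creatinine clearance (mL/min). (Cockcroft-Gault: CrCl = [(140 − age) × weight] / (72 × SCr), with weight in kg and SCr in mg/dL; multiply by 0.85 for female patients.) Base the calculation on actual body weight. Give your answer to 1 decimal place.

26.2 mL/min

CrCl = (140 − 47) × 96 / (72 × 4.02) × 0.85 = 8928.0 / 289.44 × 0.85 ≈ 26.2 mL/min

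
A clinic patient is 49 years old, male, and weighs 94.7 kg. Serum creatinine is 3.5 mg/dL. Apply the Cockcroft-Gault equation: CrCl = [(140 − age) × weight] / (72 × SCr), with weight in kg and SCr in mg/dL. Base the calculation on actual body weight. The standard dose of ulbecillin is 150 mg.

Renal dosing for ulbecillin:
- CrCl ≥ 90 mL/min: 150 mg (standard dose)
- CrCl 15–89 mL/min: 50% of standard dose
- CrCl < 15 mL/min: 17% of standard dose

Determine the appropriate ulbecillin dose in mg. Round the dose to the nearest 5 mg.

75 mg

CrCl = (140 − 49) × 94.7 / (72 × 3.5) = 8617.7 / 252.00 ≈ 34.2 mL/min
CrCl ≈ 34 mL/min → bracket 15–89 mL/min.
50% of 150 mg = 75 mg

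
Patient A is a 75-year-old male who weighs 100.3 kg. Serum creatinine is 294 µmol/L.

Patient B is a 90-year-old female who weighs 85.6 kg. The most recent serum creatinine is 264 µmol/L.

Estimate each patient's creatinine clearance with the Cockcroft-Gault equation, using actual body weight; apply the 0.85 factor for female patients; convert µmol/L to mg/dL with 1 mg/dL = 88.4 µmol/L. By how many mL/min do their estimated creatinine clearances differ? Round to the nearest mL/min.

Patient A: SCr = 294 / 88.4 = 3.326 mg/dL
Patient A: CrCl = (140 − 75) × 100.3 / (72 × 3.326) = 6519.5 / 239.47 ≈ 27.2 mL/min
Patient B: SCr = 264 / 88.4 = 2.986 mg/dL
Patient B: CrCl = (140 − 90) × 85.6 / (72 × 2.986) × 0.85 = 4280.0 / 214.99 × 0.85 ≈ 16.9 mL/min
|27.2 − 16.9| = 10.3 mL/min

10 mL/min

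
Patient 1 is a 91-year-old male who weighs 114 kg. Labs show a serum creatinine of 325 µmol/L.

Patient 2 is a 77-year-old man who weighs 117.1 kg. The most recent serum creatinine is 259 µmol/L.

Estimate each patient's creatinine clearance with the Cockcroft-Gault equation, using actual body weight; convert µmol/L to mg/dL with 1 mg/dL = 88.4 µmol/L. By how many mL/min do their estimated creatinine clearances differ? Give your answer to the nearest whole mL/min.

Patient 1: SCr = 325 / 88.4 = 3.676 mg/dL
Patient 1: CrCl = (140 − 91) × 114 / (72 × 3.676) = 5586.0 / 264.67 ≈ 21.1 mL/min
Patient 2: SCr = 259 / 88.4 = 2.93 mg/dL
Patient 2: CrCl = (140 − 77) × 117.1 / (72 × 2.93) = 7377.3 / 210.96 ≈ 35.0 mL/min
|21.1 − 35.0| = 13.9 mL/min

14 mL/min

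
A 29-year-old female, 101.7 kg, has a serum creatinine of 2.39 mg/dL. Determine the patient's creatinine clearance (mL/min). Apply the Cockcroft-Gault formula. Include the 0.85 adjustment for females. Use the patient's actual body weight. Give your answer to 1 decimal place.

55.8 mL/min

CrCl = (140 − 29) × 101.7 / (72 × 2.39) × 0.85 = 11288.7 / 172.08 × 0.85 ≈ 55.8 mL/min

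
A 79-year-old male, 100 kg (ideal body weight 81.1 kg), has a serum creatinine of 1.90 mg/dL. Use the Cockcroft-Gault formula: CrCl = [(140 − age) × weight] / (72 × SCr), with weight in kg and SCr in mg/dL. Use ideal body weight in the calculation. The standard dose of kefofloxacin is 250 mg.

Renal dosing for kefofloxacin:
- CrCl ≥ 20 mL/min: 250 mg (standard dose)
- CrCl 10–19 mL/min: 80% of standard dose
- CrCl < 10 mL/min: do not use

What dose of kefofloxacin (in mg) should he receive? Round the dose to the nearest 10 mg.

CrCl = (140 − 79) × 81.1 / (72 × 1.9) = 4947.1 / 136.80 ≈ 36.2 mL/min
CrCl ≈ 36 mL/min → bracket ≥ 20 mL/min.
100% of 250 mg = 250 mg

250 mg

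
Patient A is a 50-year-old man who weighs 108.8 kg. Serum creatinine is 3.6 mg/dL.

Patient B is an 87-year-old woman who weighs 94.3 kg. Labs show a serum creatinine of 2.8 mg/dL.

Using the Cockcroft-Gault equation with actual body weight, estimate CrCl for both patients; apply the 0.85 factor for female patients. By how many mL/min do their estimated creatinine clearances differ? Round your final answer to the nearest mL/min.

Patient A: CrCl = (140 − 50) × 108.8 / (72 × 3.6) = 9792.0 / 259.20 ≈ 37.8 mL/min
Patient B: CrCl = (140 − 87) × 94.3 / (72 × 2.8) × 0.85 = 4997.9 / 201.60 × 0.85 ≈ 21.1 mL/min
|37.8 − 21.1| = 16.7 mL/min

17 mL/min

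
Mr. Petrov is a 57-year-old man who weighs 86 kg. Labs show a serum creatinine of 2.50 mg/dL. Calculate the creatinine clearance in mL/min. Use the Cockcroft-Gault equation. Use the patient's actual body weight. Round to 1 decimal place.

39.7 mL/min

CrCl = (140 − 57) × 86 / (72 × 2.5) = 7138.0 / 180.00 ≈ 39.7 mL/min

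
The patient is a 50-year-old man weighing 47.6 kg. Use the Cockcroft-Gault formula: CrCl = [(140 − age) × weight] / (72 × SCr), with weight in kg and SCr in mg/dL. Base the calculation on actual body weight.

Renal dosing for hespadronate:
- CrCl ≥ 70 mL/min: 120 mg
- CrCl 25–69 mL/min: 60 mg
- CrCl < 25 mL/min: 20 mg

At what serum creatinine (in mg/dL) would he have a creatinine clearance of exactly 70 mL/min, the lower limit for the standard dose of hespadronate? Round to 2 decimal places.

0.85 mg/dL

Standard dose requires CrCl ≥ 70 mL/min.
Set (140 − 50) × 47.6 / (72 × SCr) = 70
SCr = (140 − 50) × 47.6 / (72 × 70) = 0.850 mg/dL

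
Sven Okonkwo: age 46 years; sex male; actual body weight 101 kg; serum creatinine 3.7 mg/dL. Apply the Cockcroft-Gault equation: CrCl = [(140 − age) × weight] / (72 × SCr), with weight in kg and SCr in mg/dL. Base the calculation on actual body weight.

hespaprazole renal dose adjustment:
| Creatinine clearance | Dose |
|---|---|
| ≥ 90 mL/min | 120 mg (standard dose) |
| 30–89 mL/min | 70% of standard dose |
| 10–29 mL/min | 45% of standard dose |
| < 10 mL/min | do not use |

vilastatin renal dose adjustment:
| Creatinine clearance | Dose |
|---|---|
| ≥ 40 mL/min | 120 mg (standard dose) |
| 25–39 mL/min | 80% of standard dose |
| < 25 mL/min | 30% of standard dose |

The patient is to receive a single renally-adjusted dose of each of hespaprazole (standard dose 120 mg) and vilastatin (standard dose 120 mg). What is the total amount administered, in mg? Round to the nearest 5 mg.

180 mg

CrCl = (140 − 46) × 101 / (72 × 3.7) = 9494.0 / 266.40 ≈ 35.6 mL/min
CrCl ≈ 36 mL/min.
hespaprazole: 30–89 mL/min → 70% of 120 mg = 84 mg.
vilastatin: 25–39 mL/min → 80% of 120 mg = 96 mg.
Total = 84 + 96 = 180 mg.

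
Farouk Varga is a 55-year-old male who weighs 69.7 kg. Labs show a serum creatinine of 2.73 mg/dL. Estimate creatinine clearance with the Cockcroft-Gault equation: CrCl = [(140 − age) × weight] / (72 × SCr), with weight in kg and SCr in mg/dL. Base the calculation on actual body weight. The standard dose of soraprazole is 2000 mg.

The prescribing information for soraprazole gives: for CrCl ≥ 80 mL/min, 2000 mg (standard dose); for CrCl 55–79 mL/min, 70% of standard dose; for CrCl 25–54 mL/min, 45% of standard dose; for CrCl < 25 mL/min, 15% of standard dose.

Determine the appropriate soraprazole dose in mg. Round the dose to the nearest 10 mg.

CrCl = (140 − 55) × 69.7 / (72 × 2.73) = 5924.5 / 196.56 ≈ 30.1 mL/min
CrCl ≈ 30 mL/min → bracket 25–54 mL/min.
45% of 2000 mg = 900 mg

900 mg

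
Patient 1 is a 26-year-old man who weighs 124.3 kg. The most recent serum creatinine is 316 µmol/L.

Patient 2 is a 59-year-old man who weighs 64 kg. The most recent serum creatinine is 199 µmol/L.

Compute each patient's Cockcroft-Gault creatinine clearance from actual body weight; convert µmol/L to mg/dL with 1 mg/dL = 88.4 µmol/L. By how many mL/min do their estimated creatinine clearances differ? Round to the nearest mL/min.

Patient 1: SCr = 316 / 88.4 = 3.575 mg/dL
Patient 1: CrCl = (140 − 26) × 124.3 / (72 × 3.575) = 14170.2 / 257.40 ≈ 55.1 mL/min
Patient 2: SCr = 199 / 88.4 = 2.251 mg/dL
Patient 2: CrCl = (140 − 59) × 64 / (72 × 2.251) = 5184.0 / 162.07 ≈ 32.0 mL/min
|55.1 − 32.0| = 23.1 mL/min

23 mL/min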